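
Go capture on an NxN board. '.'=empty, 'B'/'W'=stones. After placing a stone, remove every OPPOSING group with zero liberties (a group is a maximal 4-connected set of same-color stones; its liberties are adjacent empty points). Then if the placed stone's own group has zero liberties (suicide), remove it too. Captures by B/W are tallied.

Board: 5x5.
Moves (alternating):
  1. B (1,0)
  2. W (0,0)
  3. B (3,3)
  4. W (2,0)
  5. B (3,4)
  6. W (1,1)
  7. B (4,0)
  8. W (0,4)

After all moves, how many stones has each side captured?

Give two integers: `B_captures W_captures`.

Answer: 0 1

Derivation:
Move 1: B@(1,0) -> caps B=0 W=0
Move 2: W@(0,0) -> caps B=0 W=0
Move 3: B@(3,3) -> caps B=0 W=0
Move 4: W@(2,0) -> caps B=0 W=0
Move 5: B@(3,4) -> caps B=0 W=0
Move 6: W@(1,1) -> caps B=0 W=1
Move 7: B@(4,0) -> caps B=0 W=1
Move 8: W@(0,4) -> caps B=0 W=1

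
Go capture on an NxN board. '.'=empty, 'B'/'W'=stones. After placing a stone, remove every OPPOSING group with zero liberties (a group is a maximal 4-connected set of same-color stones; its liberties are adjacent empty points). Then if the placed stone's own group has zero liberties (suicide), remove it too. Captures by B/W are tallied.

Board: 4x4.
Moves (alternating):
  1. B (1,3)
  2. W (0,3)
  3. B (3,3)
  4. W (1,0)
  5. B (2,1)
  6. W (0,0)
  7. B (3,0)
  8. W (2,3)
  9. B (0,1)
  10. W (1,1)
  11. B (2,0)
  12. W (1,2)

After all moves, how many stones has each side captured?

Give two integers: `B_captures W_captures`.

Move 1: B@(1,3) -> caps B=0 W=0
Move 2: W@(0,3) -> caps B=0 W=0
Move 3: B@(3,3) -> caps B=0 W=0
Move 4: W@(1,0) -> caps B=0 W=0
Move 5: B@(2,1) -> caps B=0 W=0
Move 6: W@(0,0) -> caps B=0 W=0
Move 7: B@(3,0) -> caps B=0 W=0
Move 8: W@(2,3) -> caps B=0 W=0
Move 9: B@(0,1) -> caps B=0 W=0
Move 10: W@(1,1) -> caps B=0 W=0
Move 11: B@(2,0) -> caps B=0 W=0
Move 12: W@(1,2) -> caps B=0 W=1

Answer: 0 1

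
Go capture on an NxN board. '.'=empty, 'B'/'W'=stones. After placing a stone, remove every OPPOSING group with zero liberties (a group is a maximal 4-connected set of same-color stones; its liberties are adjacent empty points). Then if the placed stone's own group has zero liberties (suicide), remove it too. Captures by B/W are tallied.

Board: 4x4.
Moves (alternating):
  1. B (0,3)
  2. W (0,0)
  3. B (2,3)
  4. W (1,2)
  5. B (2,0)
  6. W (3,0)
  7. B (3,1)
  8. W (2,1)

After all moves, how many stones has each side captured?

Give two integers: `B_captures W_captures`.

Move 1: B@(0,3) -> caps B=0 W=0
Move 2: W@(0,0) -> caps B=0 W=0
Move 3: B@(2,3) -> caps B=0 W=0
Move 4: W@(1,2) -> caps B=0 W=0
Move 5: B@(2,0) -> caps B=0 W=0
Move 6: W@(3,0) -> caps B=0 W=0
Move 7: B@(3,1) -> caps B=1 W=0
Move 8: W@(2,1) -> caps B=1 W=0

Answer: 1 0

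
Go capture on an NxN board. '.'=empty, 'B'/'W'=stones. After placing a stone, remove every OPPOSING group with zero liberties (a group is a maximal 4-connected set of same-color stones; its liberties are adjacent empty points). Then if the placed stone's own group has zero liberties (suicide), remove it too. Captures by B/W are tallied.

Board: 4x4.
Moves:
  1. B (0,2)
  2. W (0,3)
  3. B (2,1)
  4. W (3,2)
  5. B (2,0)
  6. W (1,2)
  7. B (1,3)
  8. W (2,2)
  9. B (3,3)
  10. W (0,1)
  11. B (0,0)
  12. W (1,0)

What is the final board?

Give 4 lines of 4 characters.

Move 1: B@(0,2) -> caps B=0 W=0
Move 2: W@(0,3) -> caps B=0 W=0
Move 3: B@(2,1) -> caps B=0 W=0
Move 4: W@(3,2) -> caps B=0 W=0
Move 5: B@(2,0) -> caps B=0 W=0
Move 6: W@(1,2) -> caps B=0 W=0
Move 7: B@(1,3) -> caps B=1 W=0
Move 8: W@(2,2) -> caps B=1 W=0
Move 9: B@(3,3) -> caps B=1 W=0
Move 10: W@(0,1) -> caps B=1 W=0
Move 11: B@(0,0) -> caps B=1 W=0
Move 12: W@(1,0) -> caps B=1 W=1

Answer: .WB.
W.WB
BBW.
..WB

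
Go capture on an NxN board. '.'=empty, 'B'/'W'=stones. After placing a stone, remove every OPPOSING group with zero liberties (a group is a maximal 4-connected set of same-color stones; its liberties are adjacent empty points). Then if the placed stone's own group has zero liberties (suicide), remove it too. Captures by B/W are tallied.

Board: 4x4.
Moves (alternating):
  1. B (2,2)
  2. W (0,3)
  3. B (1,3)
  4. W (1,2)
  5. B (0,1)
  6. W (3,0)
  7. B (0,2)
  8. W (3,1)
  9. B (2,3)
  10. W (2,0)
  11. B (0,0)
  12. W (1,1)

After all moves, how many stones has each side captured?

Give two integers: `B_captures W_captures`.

Answer: 1 0

Derivation:
Move 1: B@(2,2) -> caps B=0 W=0
Move 2: W@(0,3) -> caps B=0 W=0
Move 3: B@(1,3) -> caps B=0 W=0
Move 4: W@(1,2) -> caps B=0 W=0
Move 5: B@(0,1) -> caps B=0 W=0
Move 6: W@(3,0) -> caps B=0 W=0
Move 7: B@(0,2) -> caps B=1 W=0
Move 8: W@(3,1) -> caps B=1 W=0
Move 9: B@(2,3) -> caps B=1 W=0
Move 10: W@(2,0) -> caps B=1 W=0
Move 11: B@(0,0) -> caps B=1 W=0
Move 12: W@(1,1) -> caps B=1 W=0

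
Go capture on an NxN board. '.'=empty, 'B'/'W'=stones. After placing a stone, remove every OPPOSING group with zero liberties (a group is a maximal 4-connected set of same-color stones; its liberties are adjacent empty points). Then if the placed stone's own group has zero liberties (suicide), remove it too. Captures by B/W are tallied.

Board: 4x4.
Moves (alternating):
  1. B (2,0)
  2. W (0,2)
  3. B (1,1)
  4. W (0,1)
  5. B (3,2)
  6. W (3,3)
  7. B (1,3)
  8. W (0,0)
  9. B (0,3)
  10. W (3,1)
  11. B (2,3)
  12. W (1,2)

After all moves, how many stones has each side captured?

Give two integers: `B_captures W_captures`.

Move 1: B@(2,0) -> caps B=0 W=0
Move 2: W@(0,2) -> caps B=0 W=0
Move 3: B@(1,1) -> caps B=0 W=0
Move 4: W@(0,1) -> caps B=0 W=0
Move 5: B@(3,2) -> caps B=0 W=0
Move 6: W@(3,3) -> caps B=0 W=0
Move 7: B@(1,3) -> caps B=0 W=0
Move 8: W@(0,0) -> caps B=0 W=0
Move 9: B@(0,3) -> caps B=0 W=0
Move 10: W@(3,1) -> caps B=0 W=0
Move 11: B@(2,3) -> caps B=1 W=0
Move 12: W@(1,2) -> caps B=1 W=0

Answer: 1 0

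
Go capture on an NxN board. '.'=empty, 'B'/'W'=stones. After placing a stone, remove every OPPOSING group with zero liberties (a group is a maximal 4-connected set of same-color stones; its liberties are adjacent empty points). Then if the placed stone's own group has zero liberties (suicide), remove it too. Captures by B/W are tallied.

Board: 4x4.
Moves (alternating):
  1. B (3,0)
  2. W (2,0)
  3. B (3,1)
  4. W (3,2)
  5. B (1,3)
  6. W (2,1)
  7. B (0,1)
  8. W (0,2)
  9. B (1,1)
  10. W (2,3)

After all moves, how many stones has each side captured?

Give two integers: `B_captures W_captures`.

Answer: 0 2

Derivation:
Move 1: B@(3,0) -> caps B=0 W=0
Move 2: W@(2,0) -> caps B=0 W=0
Move 3: B@(3,1) -> caps B=0 W=0
Move 4: W@(3,2) -> caps B=0 W=0
Move 5: B@(1,3) -> caps B=0 W=0
Move 6: W@(2,1) -> caps B=0 W=2
Move 7: B@(0,1) -> caps B=0 W=2
Move 8: W@(0,2) -> caps B=0 W=2
Move 9: B@(1,1) -> caps B=0 W=2
Move 10: W@(2,3) -> caps B=0 W=2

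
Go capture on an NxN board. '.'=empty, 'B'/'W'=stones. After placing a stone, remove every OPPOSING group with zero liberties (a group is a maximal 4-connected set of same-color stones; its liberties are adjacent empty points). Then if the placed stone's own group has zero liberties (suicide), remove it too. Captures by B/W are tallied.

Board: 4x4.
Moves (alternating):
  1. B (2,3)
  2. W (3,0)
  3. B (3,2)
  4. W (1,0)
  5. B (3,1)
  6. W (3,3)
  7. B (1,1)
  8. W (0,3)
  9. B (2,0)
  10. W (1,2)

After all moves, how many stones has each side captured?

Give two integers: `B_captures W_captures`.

Move 1: B@(2,3) -> caps B=0 W=0
Move 2: W@(3,0) -> caps B=0 W=0
Move 3: B@(3,2) -> caps B=0 W=0
Move 4: W@(1,0) -> caps B=0 W=0
Move 5: B@(3,1) -> caps B=0 W=0
Move 6: W@(3,3) -> caps B=0 W=0
Move 7: B@(1,1) -> caps B=0 W=0
Move 8: W@(0,3) -> caps B=0 W=0
Move 9: B@(2,0) -> caps B=1 W=0
Move 10: W@(1,2) -> caps B=1 W=0

Answer: 1 0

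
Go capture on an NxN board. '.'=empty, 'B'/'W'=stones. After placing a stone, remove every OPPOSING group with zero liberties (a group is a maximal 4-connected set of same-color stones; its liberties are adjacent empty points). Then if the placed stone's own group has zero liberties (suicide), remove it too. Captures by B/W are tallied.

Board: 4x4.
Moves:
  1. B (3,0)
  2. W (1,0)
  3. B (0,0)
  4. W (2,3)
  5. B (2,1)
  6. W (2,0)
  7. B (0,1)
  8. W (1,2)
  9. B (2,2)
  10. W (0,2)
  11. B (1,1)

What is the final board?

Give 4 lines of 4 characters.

Move 1: B@(3,0) -> caps B=0 W=0
Move 2: W@(1,0) -> caps B=0 W=0
Move 3: B@(0,0) -> caps B=0 W=0
Move 4: W@(2,3) -> caps B=0 W=0
Move 5: B@(2,1) -> caps B=0 W=0
Move 6: W@(2,0) -> caps B=0 W=0
Move 7: B@(0,1) -> caps B=0 W=0
Move 8: W@(1,2) -> caps B=0 W=0
Move 9: B@(2,2) -> caps B=0 W=0
Move 10: W@(0,2) -> caps B=0 W=0
Move 11: B@(1,1) -> caps B=2 W=0

Answer: BBW.
.BW.
.BBW
B...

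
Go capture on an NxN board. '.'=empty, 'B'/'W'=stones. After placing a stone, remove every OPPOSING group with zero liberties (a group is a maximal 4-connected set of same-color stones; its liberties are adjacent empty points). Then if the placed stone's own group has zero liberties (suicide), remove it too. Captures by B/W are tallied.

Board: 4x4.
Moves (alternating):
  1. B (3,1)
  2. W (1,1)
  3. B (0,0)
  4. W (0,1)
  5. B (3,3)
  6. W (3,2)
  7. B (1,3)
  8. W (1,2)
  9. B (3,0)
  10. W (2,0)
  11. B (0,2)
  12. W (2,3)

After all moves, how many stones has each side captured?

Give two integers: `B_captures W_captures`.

Answer: 0 1

Derivation:
Move 1: B@(3,1) -> caps B=0 W=0
Move 2: W@(1,1) -> caps B=0 W=0
Move 3: B@(0,0) -> caps B=0 W=0
Move 4: W@(0,1) -> caps B=0 W=0
Move 5: B@(3,3) -> caps B=0 W=0
Move 6: W@(3,2) -> caps B=0 W=0
Move 7: B@(1,3) -> caps B=0 W=0
Move 8: W@(1,2) -> caps B=0 W=0
Move 9: B@(3,0) -> caps B=0 W=0
Move 10: W@(2,0) -> caps B=0 W=0
Move 11: B@(0,2) -> caps B=0 W=0
Move 12: W@(2,3) -> caps B=0 W=1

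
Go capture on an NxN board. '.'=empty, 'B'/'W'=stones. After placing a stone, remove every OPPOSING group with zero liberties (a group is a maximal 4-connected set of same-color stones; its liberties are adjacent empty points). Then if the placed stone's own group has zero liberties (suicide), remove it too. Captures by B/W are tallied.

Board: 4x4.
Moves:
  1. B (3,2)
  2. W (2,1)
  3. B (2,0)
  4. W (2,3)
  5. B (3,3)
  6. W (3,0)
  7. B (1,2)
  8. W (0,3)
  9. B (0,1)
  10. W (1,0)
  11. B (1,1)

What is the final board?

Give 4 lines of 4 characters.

Move 1: B@(3,2) -> caps B=0 W=0
Move 2: W@(2,1) -> caps B=0 W=0
Move 3: B@(2,0) -> caps B=0 W=0
Move 4: W@(2,3) -> caps B=0 W=0
Move 5: B@(3,3) -> caps B=0 W=0
Move 6: W@(3,0) -> caps B=0 W=0
Move 7: B@(1,2) -> caps B=0 W=0
Move 8: W@(0,3) -> caps B=0 W=0
Move 9: B@(0,1) -> caps B=0 W=0
Move 10: W@(1,0) -> caps B=0 W=1
Move 11: B@(1,1) -> caps B=0 W=1

Answer: .B.W
WBB.
.W.W
W.BB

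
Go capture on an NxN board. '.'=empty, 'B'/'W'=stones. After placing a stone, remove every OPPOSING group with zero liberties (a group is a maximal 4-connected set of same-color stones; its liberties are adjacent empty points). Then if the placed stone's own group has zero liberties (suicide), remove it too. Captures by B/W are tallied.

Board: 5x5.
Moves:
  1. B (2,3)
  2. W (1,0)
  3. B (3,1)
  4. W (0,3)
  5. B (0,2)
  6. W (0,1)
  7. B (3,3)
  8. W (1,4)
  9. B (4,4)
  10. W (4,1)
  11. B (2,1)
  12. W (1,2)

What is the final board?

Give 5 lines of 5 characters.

Move 1: B@(2,3) -> caps B=0 W=0
Move 2: W@(1,0) -> caps B=0 W=0
Move 3: B@(3,1) -> caps B=0 W=0
Move 4: W@(0,3) -> caps B=0 W=0
Move 5: B@(0,2) -> caps B=0 W=0
Move 6: W@(0,1) -> caps B=0 W=0
Move 7: B@(3,3) -> caps B=0 W=0
Move 8: W@(1,4) -> caps B=0 W=0
Move 9: B@(4,4) -> caps B=0 W=0
Move 10: W@(4,1) -> caps B=0 W=0
Move 11: B@(2,1) -> caps B=0 W=0
Move 12: W@(1,2) -> caps B=0 W=1

Answer: .W.W.
W.W.W
.B.B.
.B.B.
.W..B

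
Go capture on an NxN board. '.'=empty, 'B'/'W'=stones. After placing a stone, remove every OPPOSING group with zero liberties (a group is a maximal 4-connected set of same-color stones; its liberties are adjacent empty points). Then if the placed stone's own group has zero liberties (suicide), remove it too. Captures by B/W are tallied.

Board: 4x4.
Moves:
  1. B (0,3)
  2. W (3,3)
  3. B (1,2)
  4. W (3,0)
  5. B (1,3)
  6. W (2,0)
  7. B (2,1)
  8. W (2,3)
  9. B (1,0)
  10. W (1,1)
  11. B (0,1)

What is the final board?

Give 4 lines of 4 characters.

Move 1: B@(0,3) -> caps B=0 W=0
Move 2: W@(3,3) -> caps B=0 W=0
Move 3: B@(1,2) -> caps B=0 W=0
Move 4: W@(3,0) -> caps B=0 W=0
Move 5: B@(1,3) -> caps B=0 W=0
Move 6: W@(2,0) -> caps B=0 W=0
Move 7: B@(2,1) -> caps B=0 W=0
Move 8: W@(2,3) -> caps B=0 W=0
Move 9: B@(1,0) -> caps B=0 W=0
Move 10: W@(1,1) -> caps B=0 W=0
Move 11: B@(0,1) -> caps B=1 W=0

Answer: .B.B
B.BB
WB.W
W..W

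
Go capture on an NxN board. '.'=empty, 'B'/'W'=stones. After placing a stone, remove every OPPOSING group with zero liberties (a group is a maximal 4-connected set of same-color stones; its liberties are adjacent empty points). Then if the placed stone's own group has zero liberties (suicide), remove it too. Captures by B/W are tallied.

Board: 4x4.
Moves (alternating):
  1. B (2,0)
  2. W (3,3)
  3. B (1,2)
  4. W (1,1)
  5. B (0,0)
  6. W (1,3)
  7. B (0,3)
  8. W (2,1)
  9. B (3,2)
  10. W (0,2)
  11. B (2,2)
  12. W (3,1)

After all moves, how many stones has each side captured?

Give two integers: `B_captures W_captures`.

Move 1: B@(2,0) -> caps B=0 W=0
Move 2: W@(3,3) -> caps B=0 W=0
Move 3: B@(1,2) -> caps B=0 W=0
Move 4: W@(1,1) -> caps B=0 W=0
Move 5: B@(0,0) -> caps B=0 W=0
Move 6: W@(1,3) -> caps B=0 W=0
Move 7: B@(0,3) -> caps B=0 W=0
Move 8: W@(2,1) -> caps B=0 W=0
Move 9: B@(3,2) -> caps B=0 W=0
Move 10: W@(0,2) -> caps B=0 W=1
Move 11: B@(2,2) -> caps B=0 W=1
Move 12: W@(3,1) -> caps B=0 W=1

Answer: 0 1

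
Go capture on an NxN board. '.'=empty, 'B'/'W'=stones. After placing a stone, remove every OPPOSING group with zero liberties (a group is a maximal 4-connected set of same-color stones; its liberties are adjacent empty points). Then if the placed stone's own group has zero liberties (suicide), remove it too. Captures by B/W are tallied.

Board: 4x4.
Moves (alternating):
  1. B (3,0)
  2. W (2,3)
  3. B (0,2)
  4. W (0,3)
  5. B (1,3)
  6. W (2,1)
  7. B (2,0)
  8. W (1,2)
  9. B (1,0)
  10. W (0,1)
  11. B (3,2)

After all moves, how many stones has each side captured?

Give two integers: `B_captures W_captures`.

Move 1: B@(3,0) -> caps B=0 W=0
Move 2: W@(2,3) -> caps B=0 W=0
Move 3: B@(0,2) -> caps B=0 W=0
Move 4: W@(0,3) -> caps B=0 W=0
Move 5: B@(1,3) -> caps B=1 W=0
Move 6: W@(2,1) -> caps B=1 W=0
Move 7: B@(2,0) -> caps B=1 W=0
Move 8: W@(1,2) -> caps B=1 W=0
Move 9: B@(1,0) -> caps B=1 W=0
Move 10: W@(0,1) -> caps B=1 W=0
Move 11: B@(3,2) -> caps B=1 W=0

Answer: 1 0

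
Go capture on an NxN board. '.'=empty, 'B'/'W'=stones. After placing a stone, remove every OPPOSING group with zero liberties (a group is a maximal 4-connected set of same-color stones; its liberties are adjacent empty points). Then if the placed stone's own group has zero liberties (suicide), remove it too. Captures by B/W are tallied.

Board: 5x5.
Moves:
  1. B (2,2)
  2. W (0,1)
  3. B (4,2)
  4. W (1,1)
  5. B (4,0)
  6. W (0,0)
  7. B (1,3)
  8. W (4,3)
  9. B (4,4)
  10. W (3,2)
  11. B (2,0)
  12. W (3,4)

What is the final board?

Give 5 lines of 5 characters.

Move 1: B@(2,2) -> caps B=0 W=0
Move 2: W@(0,1) -> caps B=0 W=0
Move 3: B@(4,2) -> caps B=0 W=0
Move 4: W@(1,1) -> caps B=0 W=0
Move 5: B@(4,0) -> caps B=0 W=0
Move 6: W@(0,0) -> caps B=0 W=0
Move 7: B@(1,3) -> caps B=0 W=0
Move 8: W@(4,3) -> caps B=0 W=0
Move 9: B@(4,4) -> caps B=0 W=0
Move 10: W@(3,2) -> caps B=0 W=0
Move 11: B@(2,0) -> caps B=0 W=0
Move 12: W@(3,4) -> caps B=0 W=1

Answer: WW...
.W.B.
B.B..
..W.W
B.BW.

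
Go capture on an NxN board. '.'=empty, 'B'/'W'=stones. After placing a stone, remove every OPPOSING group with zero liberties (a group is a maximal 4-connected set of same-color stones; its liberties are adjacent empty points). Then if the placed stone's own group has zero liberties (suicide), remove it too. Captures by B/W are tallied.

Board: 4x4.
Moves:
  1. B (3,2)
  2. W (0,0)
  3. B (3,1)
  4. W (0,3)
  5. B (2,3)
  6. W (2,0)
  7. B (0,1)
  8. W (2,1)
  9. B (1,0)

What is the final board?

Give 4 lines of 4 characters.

Answer: .B.W
B...
WW.B
.BB.

Derivation:
Move 1: B@(3,2) -> caps B=0 W=0
Move 2: W@(0,0) -> caps B=0 W=0
Move 3: B@(3,1) -> caps B=0 W=0
Move 4: W@(0,3) -> caps B=0 W=0
Move 5: B@(2,3) -> caps B=0 W=0
Move 6: W@(2,0) -> caps B=0 W=0
Move 7: B@(0,1) -> caps B=0 W=0
Move 8: W@(2,1) -> caps B=0 W=0
Move 9: B@(1,0) -> caps B=1 W=0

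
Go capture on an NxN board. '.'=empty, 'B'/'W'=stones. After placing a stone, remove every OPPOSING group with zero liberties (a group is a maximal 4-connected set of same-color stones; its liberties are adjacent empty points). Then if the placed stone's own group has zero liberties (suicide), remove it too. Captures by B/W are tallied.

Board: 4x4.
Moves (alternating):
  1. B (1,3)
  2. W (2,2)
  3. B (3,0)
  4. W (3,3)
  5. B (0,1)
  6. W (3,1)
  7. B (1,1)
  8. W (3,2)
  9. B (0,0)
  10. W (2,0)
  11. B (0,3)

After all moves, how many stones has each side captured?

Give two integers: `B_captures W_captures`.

Move 1: B@(1,3) -> caps B=0 W=0
Move 2: W@(2,2) -> caps B=0 W=0
Move 3: B@(3,0) -> caps B=0 W=0
Move 4: W@(3,3) -> caps B=0 W=0
Move 5: B@(0,1) -> caps B=0 W=0
Move 6: W@(3,1) -> caps B=0 W=0
Move 7: B@(1,1) -> caps B=0 W=0
Move 8: W@(3,2) -> caps B=0 W=0
Move 9: B@(0,0) -> caps B=0 W=0
Move 10: W@(2,0) -> caps B=0 W=1
Move 11: B@(0,3) -> caps B=0 W=1

Answer: 0 1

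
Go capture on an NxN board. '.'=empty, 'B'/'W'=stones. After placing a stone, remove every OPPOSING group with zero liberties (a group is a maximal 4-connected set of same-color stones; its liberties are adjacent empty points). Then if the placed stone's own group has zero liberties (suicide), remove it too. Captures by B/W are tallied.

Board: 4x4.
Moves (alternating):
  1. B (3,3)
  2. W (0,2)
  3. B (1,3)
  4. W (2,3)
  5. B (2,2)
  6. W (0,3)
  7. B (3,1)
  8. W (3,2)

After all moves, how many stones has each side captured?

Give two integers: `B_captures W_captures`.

Answer: 1 0

Derivation:
Move 1: B@(3,3) -> caps B=0 W=0
Move 2: W@(0,2) -> caps B=0 W=0
Move 3: B@(1,3) -> caps B=0 W=0
Move 4: W@(2,3) -> caps B=0 W=0
Move 5: B@(2,2) -> caps B=1 W=0
Move 6: W@(0,3) -> caps B=1 W=0
Move 7: B@(3,1) -> caps B=1 W=0
Move 8: W@(3,2) -> caps B=1 W=0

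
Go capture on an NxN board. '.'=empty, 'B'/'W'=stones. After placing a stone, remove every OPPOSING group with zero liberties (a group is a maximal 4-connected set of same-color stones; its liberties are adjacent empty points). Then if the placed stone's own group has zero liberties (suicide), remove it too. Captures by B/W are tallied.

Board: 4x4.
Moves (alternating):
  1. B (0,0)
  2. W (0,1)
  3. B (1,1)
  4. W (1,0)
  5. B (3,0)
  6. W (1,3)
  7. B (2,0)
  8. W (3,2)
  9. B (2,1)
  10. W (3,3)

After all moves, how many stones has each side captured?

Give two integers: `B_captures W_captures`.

Answer: 0 1

Derivation:
Move 1: B@(0,0) -> caps B=0 W=0
Move 2: W@(0,1) -> caps B=0 W=0
Move 3: B@(1,1) -> caps B=0 W=0
Move 4: W@(1,0) -> caps B=0 W=1
Move 5: B@(3,0) -> caps B=0 W=1
Move 6: W@(1,3) -> caps B=0 W=1
Move 7: B@(2,0) -> caps B=0 W=1
Move 8: W@(3,2) -> caps B=0 W=1
Move 9: B@(2,1) -> caps B=0 W=1
Move 10: W@(3,3) -> caps B=0 W=1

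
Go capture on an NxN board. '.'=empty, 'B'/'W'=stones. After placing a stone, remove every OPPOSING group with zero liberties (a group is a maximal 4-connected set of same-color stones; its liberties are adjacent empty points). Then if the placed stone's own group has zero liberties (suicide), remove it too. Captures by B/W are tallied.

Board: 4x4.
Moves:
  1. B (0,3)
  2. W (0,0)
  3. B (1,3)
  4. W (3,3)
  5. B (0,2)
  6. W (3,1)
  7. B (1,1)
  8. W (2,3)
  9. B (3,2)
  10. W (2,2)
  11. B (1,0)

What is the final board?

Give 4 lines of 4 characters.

Move 1: B@(0,3) -> caps B=0 W=0
Move 2: W@(0,0) -> caps B=0 W=0
Move 3: B@(1,3) -> caps B=0 W=0
Move 4: W@(3,3) -> caps B=0 W=0
Move 5: B@(0,2) -> caps B=0 W=0
Move 6: W@(3,1) -> caps B=0 W=0
Move 7: B@(1,1) -> caps B=0 W=0
Move 8: W@(2,3) -> caps B=0 W=0
Move 9: B@(3,2) -> caps B=0 W=0
Move 10: W@(2,2) -> caps B=0 W=1
Move 11: B@(1,0) -> caps B=0 W=1

Answer: W.BB
BB.B
..WW
.W.W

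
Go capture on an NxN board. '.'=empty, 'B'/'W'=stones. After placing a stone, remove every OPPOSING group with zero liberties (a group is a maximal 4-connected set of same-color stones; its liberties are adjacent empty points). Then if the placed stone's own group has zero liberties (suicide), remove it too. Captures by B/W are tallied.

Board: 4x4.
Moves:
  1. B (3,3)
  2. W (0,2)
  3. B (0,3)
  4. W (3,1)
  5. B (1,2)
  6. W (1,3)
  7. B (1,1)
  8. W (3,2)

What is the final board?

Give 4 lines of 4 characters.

Move 1: B@(3,3) -> caps B=0 W=0
Move 2: W@(0,2) -> caps B=0 W=0
Move 3: B@(0,3) -> caps B=0 W=0
Move 4: W@(3,1) -> caps B=0 W=0
Move 5: B@(1,2) -> caps B=0 W=0
Move 6: W@(1,3) -> caps B=0 W=1
Move 7: B@(1,1) -> caps B=0 W=1
Move 8: W@(3,2) -> caps B=0 W=1

Answer: ..W.
.BBW
....
.WWB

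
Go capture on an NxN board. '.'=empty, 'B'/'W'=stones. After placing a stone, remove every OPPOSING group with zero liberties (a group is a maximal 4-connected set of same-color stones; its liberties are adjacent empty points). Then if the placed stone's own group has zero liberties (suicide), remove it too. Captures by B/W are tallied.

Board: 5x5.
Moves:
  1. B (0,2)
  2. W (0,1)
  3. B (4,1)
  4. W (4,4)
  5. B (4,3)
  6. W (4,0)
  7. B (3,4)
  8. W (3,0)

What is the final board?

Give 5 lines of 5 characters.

Answer: .WB..
.....
.....
W...B
WB.B.

Derivation:
Move 1: B@(0,2) -> caps B=0 W=0
Move 2: W@(0,1) -> caps B=0 W=0
Move 3: B@(4,1) -> caps B=0 W=0
Move 4: W@(4,4) -> caps B=0 W=0
Move 5: B@(4,3) -> caps B=0 W=0
Move 6: W@(4,0) -> caps B=0 W=0
Move 7: B@(3,4) -> caps B=1 W=0
Move 8: W@(3,0) -> caps B=1 W=0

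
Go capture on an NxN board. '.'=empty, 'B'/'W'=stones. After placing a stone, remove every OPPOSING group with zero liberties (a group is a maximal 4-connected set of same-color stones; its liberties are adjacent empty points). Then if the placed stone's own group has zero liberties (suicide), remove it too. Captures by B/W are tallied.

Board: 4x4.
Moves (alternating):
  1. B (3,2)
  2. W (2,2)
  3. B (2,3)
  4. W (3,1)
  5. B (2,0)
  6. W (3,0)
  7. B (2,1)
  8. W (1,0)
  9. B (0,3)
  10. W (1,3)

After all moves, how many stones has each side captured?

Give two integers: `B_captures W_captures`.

Answer: 2 0

Derivation:
Move 1: B@(3,2) -> caps B=0 W=0
Move 2: W@(2,2) -> caps B=0 W=0
Move 3: B@(2,3) -> caps B=0 W=0
Move 4: W@(3,1) -> caps B=0 W=0
Move 5: B@(2,0) -> caps B=0 W=0
Move 6: W@(3,0) -> caps B=0 W=0
Move 7: B@(2,1) -> caps B=2 W=0
Move 8: W@(1,0) -> caps B=2 W=0
Move 9: B@(0,3) -> caps B=2 W=0
Move 10: W@(1,3) -> caps B=2 W=0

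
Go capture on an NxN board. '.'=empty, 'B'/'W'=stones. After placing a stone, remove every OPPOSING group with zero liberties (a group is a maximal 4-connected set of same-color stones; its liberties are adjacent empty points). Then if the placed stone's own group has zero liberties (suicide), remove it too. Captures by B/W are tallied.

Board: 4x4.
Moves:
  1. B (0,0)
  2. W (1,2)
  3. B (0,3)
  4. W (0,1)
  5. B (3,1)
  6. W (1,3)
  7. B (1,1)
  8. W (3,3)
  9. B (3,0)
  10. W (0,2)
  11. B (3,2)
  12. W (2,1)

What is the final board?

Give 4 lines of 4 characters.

Move 1: B@(0,0) -> caps B=0 W=0
Move 2: W@(1,2) -> caps B=0 W=0
Move 3: B@(0,3) -> caps B=0 W=0
Move 4: W@(0,1) -> caps B=0 W=0
Move 5: B@(3,1) -> caps B=0 W=0
Move 6: W@(1,3) -> caps B=0 W=0
Move 7: B@(1,1) -> caps B=0 W=0
Move 8: W@(3,3) -> caps B=0 W=0
Move 9: B@(3,0) -> caps B=0 W=0
Move 10: W@(0,2) -> caps B=0 W=1
Move 11: B@(3,2) -> caps B=0 W=1
Move 12: W@(2,1) -> caps B=0 W=1

Answer: BWW.
.BWW
.W..
BBBW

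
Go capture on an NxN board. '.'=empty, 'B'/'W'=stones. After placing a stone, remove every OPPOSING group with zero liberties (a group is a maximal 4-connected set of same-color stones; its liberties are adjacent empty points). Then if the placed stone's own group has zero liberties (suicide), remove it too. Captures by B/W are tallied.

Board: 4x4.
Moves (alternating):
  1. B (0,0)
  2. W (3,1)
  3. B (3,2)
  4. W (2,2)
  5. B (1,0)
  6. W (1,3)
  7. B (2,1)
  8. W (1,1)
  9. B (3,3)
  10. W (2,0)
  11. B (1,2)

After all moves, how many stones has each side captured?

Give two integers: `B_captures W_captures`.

Answer: 0 1

Derivation:
Move 1: B@(0,0) -> caps B=0 W=0
Move 2: W@(3,1) -> caps B=0 W=0
Move 3: B@(3,2) -> caps B=0 W=0
Move 4: W@(2,2) -> caps B=0 W=0
Move 5: B@(1,0) -> caps B=0 W=0
Move 6: W@(1,3) -> caps B=0 W=0
Move 7: B@(2,1) -> caps B=0 W=0
Move 8: W@(1,1) -> caps B=0 W=0
Move 9: B@(3,3) -> caps B=0 W=0
Move 10: W@(2,0) -> caps B=0 W=1
Move 11: B@(1,2) -> caps B=0 W=1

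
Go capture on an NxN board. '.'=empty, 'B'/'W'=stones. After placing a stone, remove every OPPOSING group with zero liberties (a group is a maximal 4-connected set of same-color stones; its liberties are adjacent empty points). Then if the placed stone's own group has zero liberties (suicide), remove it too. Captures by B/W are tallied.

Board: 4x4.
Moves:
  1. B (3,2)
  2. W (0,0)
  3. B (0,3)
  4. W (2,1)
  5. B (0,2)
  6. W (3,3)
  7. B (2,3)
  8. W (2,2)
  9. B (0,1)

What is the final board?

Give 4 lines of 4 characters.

Move 1: B@(3,2) -> caps B=0 W=0
Move 2: W@(0,0) -> caps B=0 W=0
Move 3: B@(0,3) -> caps B=0 W=0
Move 4: W@(2,1) -> caps B=0 W=0
Move 5: B@(0,2) -> caps B=0 W=0
Move 6: W@(3,3) -> caps B=0 W=0
Move 7: B@(2,3) -> caps B=1 W=0
Move 8: W@(2,2) -> caps B=1 W=0
Move 9: B@(0,1) -> caps B=1 W=0

Answer: WBBB
....
.WWB
..B.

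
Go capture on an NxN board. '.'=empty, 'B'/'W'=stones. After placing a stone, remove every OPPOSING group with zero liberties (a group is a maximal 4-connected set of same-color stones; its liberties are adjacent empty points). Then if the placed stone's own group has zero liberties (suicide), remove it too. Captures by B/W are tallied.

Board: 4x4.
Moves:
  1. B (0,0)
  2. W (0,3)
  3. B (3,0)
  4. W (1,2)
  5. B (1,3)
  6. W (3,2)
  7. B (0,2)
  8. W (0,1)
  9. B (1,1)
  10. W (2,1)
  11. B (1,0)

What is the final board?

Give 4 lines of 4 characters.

Move 1: B@(0,0) -> caps B=0 W=0
Move 2: W@(0,3) -> caps B=0 W=0
Move 3: B@(3,0) -> caps B=0 W=0
Move 4: W@(1,2) -> caps B=0 W=0
Move 5: B@(1,3) -> caps B=0 W=0
Move 6: W@(3,2) -> caps B=0 W=0
Move 7: B@(0,2) -> caps B=1 W=0
Move 8: W@(0,1) -> caps B=1 W=0
Move 9: B@(1,1) -> caps B=2 W=0
Move 10: W@(2,1) -> caps B=2 W=0
Move 11: B@(1,0) -> caps B=2 W=0

Answer: B.B.
BBWB
.W..
B.W.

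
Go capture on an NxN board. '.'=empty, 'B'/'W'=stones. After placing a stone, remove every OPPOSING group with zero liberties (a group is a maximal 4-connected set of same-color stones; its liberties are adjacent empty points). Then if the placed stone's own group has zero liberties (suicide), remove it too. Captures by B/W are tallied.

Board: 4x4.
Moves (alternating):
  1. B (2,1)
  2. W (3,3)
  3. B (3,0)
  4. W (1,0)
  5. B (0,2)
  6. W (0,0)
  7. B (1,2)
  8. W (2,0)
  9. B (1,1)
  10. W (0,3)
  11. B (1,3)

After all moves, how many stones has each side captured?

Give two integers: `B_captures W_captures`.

Answer: 1 0

Derivation:
Move 1: B@(2,1) -> caps B=0 W=0
Move 2: W@(3,3) -> caps B=0 W=0
Move 3: B@(3,0) -> caps B=0 W=0
Move 4: W@(1,0) -> caps B=0 W=0
Move 5: B@(0,2) -> caps B=0 W=0
Move 6: W@(0,0) -> caps B=0 W=0
Move 7: B@(1,2) -> caps B=0 W=0
Move 8: W@(2,0) -> caps B=0 W=0
Move 9: B@(1,1) -> caps B=0 W=0
Move 10: W@(0,3) -> caps B=0 W=0
Move 11: B@(1,3) -> caps B=1 W=0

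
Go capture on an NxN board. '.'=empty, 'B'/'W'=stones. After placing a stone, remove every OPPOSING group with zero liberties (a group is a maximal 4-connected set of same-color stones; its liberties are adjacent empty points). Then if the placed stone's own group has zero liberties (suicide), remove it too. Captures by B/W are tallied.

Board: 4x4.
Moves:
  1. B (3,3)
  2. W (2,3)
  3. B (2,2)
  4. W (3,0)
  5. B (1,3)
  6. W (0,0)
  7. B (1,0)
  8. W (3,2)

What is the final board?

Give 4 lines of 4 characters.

Answer: W...
B..B
..B.
W.WB

Derivation:
Move 1: B@(3,3) -> caps B=0 W=0
Move 2: W@(2,3) -> caps B=0 W=0
Move 3: B@(2,2) -> caps B=0 W=0
Move 4: W@(3,0) -> caps B=0 W=0
Move 5: B@(1,3) -> caps B=1 W=0
Move 6: W@(0,0) -> caps B=1 W=0
Move 7: B@(1,0) -> caps B=1 W=0
Move 8: W@(3,2) -> caps B=1 W=0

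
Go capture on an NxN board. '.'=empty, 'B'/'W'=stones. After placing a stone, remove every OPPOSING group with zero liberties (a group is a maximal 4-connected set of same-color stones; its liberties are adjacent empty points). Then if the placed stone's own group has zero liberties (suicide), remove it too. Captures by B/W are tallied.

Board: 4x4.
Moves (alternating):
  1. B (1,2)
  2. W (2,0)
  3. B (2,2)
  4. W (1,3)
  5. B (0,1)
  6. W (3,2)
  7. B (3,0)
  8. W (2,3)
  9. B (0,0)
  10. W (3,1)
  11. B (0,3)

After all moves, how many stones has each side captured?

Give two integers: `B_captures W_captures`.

Move 1: B@(1,2) -> caps B=0 W=0
Move 2: W@(2,0) -> caps B=0 W=0
Move 3: B@(2,2) -> caps B=0 W=0
Move 4: W@(1,3) -> caps B=0 W=0
Move 5: B@(0,1) -> caps B=0 W=0
Move 6: W@(3,2) -> caps B=0 W=0
Move 7: B@(3,0) -> caps B=0 W=0
Move 8: W@(2,3) -> caps B=0 W=0
Move 9: B@(0,0) -> caps B=0 W=0
Move 10: W@(3,1) -> caps B=0 W=1
Move 11: B@(0,3) -> caps B=0 W=1

Answer: 0 1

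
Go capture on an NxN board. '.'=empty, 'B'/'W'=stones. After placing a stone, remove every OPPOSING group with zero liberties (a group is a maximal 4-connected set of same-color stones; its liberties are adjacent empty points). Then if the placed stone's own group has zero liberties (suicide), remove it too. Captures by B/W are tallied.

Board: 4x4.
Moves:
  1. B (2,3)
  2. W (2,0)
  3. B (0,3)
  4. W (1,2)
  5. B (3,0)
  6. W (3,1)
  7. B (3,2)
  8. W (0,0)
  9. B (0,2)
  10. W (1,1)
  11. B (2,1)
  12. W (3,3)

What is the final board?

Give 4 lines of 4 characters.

Move 1: B@(2,3) -> caps B=0 W=0
Move 2: W@(2,0) -> caps B=0 W=0
Move 3: B@(0,3) -> caps B=0 W=0
Move 4: W@(1,2) -> caps B=0 W=0
Move 5: B@(3,0) -> caps B=0 W=0
Move 6: W@(3,1) -> caps B=0 W=1
Move 7: B@(3,2) -> caps B=0 W=1
Move 8: W@(0,0) -> caps B=0 W=1
Move 9: B@(0,2) -> caps B=0 W=1
Move 10: W@(1,1) -> caps B=0 W=1
Move 11: B@(2,1) -> caps B=0 W=1
Move 12: W@(3,3) -> caps B=0 W=1

Answer: W.BB
.WW.
WB.B
.WB.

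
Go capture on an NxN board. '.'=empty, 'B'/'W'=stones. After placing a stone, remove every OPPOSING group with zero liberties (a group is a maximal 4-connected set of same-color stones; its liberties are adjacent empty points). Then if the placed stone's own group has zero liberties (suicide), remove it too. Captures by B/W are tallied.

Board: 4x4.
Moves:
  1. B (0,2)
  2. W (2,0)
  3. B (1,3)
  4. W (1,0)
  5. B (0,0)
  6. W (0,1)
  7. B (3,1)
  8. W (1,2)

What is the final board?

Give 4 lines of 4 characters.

Move 1: B@(0,2) -> caps B=0 W=0
Move 2: W@(2,0) -> caps B=0 W=0
Move 3: B@(1,3) -> caps B=0 W=0
Move 4: W@(1,0) -> caps B=0 W=0
Move 5: B@(0,0) -> caps B=0 W=0
Move 6: W@(0,1) -> caps B=0 W=1
Move 7: B@(3,1) -> caps B=0 W=1
Move 8: W@(1,2) -> caps B=0 W=1

Answer: .WB.
W.WB
W...
.B..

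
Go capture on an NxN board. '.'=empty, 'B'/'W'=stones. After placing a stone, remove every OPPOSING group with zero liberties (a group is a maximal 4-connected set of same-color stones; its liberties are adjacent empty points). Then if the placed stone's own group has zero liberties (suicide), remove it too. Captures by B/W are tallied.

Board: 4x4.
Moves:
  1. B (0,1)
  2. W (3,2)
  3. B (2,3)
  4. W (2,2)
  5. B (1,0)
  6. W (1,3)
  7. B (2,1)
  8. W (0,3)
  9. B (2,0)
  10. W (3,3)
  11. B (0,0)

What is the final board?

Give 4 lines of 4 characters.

Move 1: B@(0,1) -> caps B=0 W=0
Move 2: W@(3,2) -> caps B=0 W=0
Move 3: B@(2,3) -> caps B=0 W=0
Move 4: W@(2,2) -> caps B=0 W=0
Move 5: B@(1,0) -> caps B=0 W=0
Move 6: W@(1,3) -> caps B=0 W=0
Move 7: B@(2,1) -> caps B=0 W=0
Move 8: W@(0,3) -> caps B=0 W=0
Move 9: B@(2,0) -> caps B=0 W=0
Move 10: W@(3,3) -> caps B=0 W=1
Move 11: B@(0,0) -> caps B=0 W=1

Answer: BB.W
B..W
BBW.
..WW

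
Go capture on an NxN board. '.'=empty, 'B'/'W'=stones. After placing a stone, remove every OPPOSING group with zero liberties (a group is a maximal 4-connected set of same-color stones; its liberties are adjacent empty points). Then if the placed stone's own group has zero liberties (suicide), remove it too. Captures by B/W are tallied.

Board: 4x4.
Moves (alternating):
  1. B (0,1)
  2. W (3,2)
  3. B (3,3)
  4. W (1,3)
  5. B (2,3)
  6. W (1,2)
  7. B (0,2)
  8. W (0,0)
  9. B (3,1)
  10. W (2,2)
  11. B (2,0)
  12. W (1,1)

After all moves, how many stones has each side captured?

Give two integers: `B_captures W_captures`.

Move 1: B@(0,1) -> caps B=0 W=0
Move 2: W@(3,2) -> caps B=0 W=0
Move 3: B@(3,3) -> caps B=0 W=0
Move 4: W@(1,3) -> caps B=0 W=0
Move 5: B@(2,3) -> caps B=0 W=0
Move 6: W@(1,2) -> caps B=0 W=0
Move 7: B@(0,2) -> caps B=0 W=0
Move 8: W@(0,0) -> caps B=0 W=0
Move 9: B@(3,1) -> caps B=0 W=0
Move 10: W@(2,2) -> caps B=0 W=2
Move 11: B@(2,0) -> caps B=0 W=2
Move 12: W@(1,1) -> caps B=0 W=2

Answer: 0 2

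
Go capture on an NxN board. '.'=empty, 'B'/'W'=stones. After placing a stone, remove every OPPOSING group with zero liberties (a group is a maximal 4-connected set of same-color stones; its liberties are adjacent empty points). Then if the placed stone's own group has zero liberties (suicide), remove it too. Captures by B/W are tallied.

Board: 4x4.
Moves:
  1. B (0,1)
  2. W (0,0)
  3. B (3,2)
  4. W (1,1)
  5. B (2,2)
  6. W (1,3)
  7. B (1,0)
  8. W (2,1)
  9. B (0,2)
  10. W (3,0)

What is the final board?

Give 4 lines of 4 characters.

Move 1: B@(0,1) -> caps B=0 W=0
Move 2: W@(0,0) -> caps B=0 W=0
Move 3: B@(3,2) -> caps B=0 W=0
Move 4: W@(1,1) -> caps B=0 W=0
Move 5: B@(2,2) -> caps B=0 W=0
Move 6: W@(1,3) -> caps B=0 W=0
Move 7: B@(1,0) -> caps B=1 W=0
Move 8: W@(2,1) -> caps B=1 W=0
Move 9: B@(0,2) -> caps B=1 W=0
Move 10: W@(3,0) -> caps B=1 W=0

Answer: .BB.
BW.W
.WB.
W.B.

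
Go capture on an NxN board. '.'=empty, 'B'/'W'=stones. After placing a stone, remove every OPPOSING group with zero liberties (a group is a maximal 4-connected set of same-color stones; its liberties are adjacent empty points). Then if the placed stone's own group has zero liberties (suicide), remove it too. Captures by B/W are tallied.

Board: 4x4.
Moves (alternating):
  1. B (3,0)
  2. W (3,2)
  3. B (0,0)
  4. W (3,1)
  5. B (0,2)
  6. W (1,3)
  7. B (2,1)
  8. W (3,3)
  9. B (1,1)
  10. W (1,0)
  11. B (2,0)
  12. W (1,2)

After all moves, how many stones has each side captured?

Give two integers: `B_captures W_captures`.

Answer: 1 0

Derivation:
Move 1: B@(3,0) -> caps B=0 W=0
Move 2: W@(3,2) -> caps B=0 W=0
Move 3: B@(0,0) -> caps B=0 W=0
Move 4: W@(3,1) -> caps B=0 W=0
Move 5: B@(0,2) -> caps B=0 W=0
Move 6: W@(1,3) -> caps B=0 W=0
Move 7: B@(2,1) -> caps B=0 W=0
Move 8: W@(3,3) -> caps B=0 W=0
Move 9: B@(1,1) -> caps B=0 W=0
Move 10: W@(1,0) -> caps B=0 W=0
Move 11: B@(2,0) -> caps B=1 W=0
Move 12: W@(1,2) -> caps B=1 W=0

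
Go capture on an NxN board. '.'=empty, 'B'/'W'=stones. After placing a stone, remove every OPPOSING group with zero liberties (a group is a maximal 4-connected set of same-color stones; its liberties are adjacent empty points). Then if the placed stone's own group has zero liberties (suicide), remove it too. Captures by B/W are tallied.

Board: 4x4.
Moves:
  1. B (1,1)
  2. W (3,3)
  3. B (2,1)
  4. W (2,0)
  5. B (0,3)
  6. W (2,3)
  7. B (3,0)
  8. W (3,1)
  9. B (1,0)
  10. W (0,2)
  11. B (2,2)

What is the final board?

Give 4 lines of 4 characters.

Move 1: B@(1,1) -> caps B=0 W=0
Move 2: W@(3,3) -> caps B=0 W=0
Move 3: B@(2,1) -> caps B=0 W=0
Move 4: W@(2,0) -> caps B=0 W=0
Move 5: B@(0,3) -> caps B=0 W=0
Move 6: W@(2,3) -> caps B=0 W=0
Move 7: B@(3,0) -> caps B=0 W=0
Move 8: W@(3,1) -> caps B=0 W=1
Move 9: B@(1,0) -> caps B=0 W=1
Move 10: W@(0,2) -> caps B=0 W=1
Move 11: B@(2,2) -> caps B=0 W=1

Answer: ..WB
BB..
WBBW
.W.W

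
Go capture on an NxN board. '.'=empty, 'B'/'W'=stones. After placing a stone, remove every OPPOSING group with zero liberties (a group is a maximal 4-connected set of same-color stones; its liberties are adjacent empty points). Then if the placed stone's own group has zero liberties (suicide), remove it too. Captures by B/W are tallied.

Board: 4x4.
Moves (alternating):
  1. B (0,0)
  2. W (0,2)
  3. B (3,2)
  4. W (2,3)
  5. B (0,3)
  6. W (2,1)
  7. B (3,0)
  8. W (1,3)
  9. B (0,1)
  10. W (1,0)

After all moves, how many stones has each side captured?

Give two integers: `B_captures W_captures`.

Answer: 0 1

Derivation:
Move 1: B@(0,0) -> caps B=0 W=0
Move 2: W@(0,2) -> caps B=0 W=0
Move 3: B@(3,2) -> caps B=0 W=0
Move 4: W@(2,3) -> caps B=0 W=0
Move 5: B@(0,3) -> caps B=0 W=0
Move 6: W@(2,1) -> caps B=0 W=0
Move 7: B@(3,0) -> caps B=0 W=0
Move 8: W@(1,3) -> caps B=0 W=1
Move 9: B@(0,1) -> caps B=0 W=1
Move 10: W@(1,0) -> caps B=0 W=1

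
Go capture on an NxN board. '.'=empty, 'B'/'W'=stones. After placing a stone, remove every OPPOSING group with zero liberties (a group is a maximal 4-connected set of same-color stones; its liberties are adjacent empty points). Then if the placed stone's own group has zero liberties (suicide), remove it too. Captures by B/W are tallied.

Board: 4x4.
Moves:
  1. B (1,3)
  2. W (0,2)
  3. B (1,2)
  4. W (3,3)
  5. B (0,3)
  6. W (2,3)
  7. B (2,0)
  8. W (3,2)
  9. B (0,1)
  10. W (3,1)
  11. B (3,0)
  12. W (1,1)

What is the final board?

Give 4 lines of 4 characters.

Move 1: B@(1,3) -> caps B=0 W=0
Move 2: W@(0,2) -> caps B=0 W=0
Move 3: B@(1,2) -> caps B=0 W=0
Move 4: W@(3,3) -> caps B=0 W=0
Move 5: B@(0,3) -> caps B=0 W=0
Move 6: W@(2,3) -> caps B=0 W=0
Move 7: B@(2,0) -> caps B=0 W=0
Move 8: W@(3,2) -> caps B=0 W=0
Move 9: B@(0,1) -> caps B=1 W=0
Move 10: W@(3,1) -> caps B=1 W=0
Move 11: B@(3,0) -> caps B=1 W=0
Move 12: W@(1,1) -> caps B=1 W=0

Answer: .B.B
.WBB
B..W
BWWW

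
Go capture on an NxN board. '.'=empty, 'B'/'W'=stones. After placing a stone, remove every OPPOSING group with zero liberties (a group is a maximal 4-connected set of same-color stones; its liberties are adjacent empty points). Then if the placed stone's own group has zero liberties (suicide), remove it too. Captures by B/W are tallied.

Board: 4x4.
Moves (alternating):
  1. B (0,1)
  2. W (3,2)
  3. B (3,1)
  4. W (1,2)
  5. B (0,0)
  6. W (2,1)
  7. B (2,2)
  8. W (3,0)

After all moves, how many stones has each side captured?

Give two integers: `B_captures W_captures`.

Answer: 0 1

Derivation:
Move 1: B@(0,1) -> caps B=0 W=0
Move 2: W@(3,2) -> caps B=0 W=0
Move 3: B@(3,1) -> caps B=0 W=0
Move 4: W@(1,2) -> caps B=0 W=0
Move 5: B@(0,0) -> caps B=0 W=0
Move 6: W@(2,1) -> caps B=0 W=0
Move 7: B@(2,2) -> caps B=0 W=0
Move 8: W@(3,0) -> caps B=0 W=1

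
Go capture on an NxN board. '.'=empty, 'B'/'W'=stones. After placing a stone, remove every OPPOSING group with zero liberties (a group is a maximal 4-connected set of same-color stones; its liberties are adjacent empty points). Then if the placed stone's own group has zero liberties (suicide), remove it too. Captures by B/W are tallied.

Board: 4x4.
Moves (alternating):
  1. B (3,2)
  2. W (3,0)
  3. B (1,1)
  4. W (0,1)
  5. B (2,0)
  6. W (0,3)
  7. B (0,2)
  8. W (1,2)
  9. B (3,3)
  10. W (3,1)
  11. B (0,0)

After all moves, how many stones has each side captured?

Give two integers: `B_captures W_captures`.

Answer: 0 1

Derivation:
Move 1: B@(3,2) -> caps B=0 W=0
Move 2: W@(3,0) -> caps B=0 W=0
Move 3: B@(1,1) -> caps B=0 W=0
Move 4: W@(0,1) -> caps B=0 W=0
Move 5: B@(2,0) -> caps B=0 W=0
Move 6: W@(0,3) -> caps B=0 W=0
Move 7: B@(0,2) -> caps B=0 W=0
Move 8: W@(1,2) -> caps B=0 W=1
Move 9: B@(3,3) -> caps B=0 W=1
Move 10: W@(3,1) -> caps B=0 W=1
Move 11: B@(0,0) -> caps B=0 W=1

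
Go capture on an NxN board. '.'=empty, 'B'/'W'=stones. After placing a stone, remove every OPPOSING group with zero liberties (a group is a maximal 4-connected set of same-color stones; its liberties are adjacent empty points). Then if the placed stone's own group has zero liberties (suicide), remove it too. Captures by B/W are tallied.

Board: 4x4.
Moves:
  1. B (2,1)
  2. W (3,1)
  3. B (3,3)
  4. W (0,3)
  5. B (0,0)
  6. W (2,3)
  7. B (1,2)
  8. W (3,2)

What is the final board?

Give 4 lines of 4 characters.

Answer: B..W
..B.
.B.W
.WW.

Derivation:
Move 1: B@(2,1) -> caps B=0 W=0
Move 2: W@(3,1) -> caps B=0 W=0
Move 3: B@(3,3) -> caps B=0 W=0
Move 4: W@(0,3) -> caps B=0 W=0
Move 5: B@(0,0) -> caps B=0 W=0
Move 6: W@(2,3) -> caps B=0 W=0
Move 7: B@(1,2) -> caps B=0 W=0
Move 8: W@(3,2) -> caps B=0 W=1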